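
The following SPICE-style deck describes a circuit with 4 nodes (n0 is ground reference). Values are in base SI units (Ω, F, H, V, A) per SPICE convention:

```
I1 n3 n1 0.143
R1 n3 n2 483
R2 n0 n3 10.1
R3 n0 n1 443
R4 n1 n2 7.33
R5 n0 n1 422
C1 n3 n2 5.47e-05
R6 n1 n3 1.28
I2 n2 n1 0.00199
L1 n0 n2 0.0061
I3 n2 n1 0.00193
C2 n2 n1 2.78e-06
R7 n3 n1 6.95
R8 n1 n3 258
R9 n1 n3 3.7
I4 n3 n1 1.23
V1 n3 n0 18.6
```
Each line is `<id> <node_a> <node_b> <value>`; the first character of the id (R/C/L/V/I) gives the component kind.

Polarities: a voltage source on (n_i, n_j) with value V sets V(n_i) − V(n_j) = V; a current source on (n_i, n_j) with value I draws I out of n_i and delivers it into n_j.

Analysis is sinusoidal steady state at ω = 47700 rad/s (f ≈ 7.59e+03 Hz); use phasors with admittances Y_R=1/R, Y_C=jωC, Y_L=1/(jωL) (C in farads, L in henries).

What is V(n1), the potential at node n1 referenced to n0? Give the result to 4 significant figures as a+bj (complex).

Element admittances at ω=47700 rad/s:
  I1: injects 0.143 A into n1 (from n3)
  Y(R1) = 0.002070+0.000j S between n3,n2
  Y(R2) = 0.09901+0.000j S between n0,n3
  Y(R3) = 0.002257+0.000j S between n0,n1
  Y(R4) = 0.1364+0.000j S between n1,n2
  Y(R5) = 0.002370+0.000j S between n0,n1
  Y(C1) = 0.000+2.609j S between n3,n2
  Y(R6) = 0.7812+0.000j S between n1,n3
  I2: injects 0.00199 A into n1 (from n2)
  Y(L1) = 0.000-0.003437j S between n0,n2
  I3: injects 0.00193 A into n1 (from n2)
  Y(C2) = 0.000+0.1326j S between n2,n1
  Y(R7) = 0.1439+0.000j S between n3,n1
  Y(R8) = 0.003876+0.000j S between n1,n3
  Y(R9) = 0.2703+0.000j S between n1,n3
  I4: injects 1.23 A into n1 (from n3)
  V1: constraint V(n3)−V(n0) = 18.6
Assemble and solve the 4×4 MNA system:
  V(n1)=19.57-0.09367j  V(n2)=18.67-0.04777j  V(n3)=18.60+0.000j
  i(V1)=-1.932+0.06459j

19.57-0.09367j V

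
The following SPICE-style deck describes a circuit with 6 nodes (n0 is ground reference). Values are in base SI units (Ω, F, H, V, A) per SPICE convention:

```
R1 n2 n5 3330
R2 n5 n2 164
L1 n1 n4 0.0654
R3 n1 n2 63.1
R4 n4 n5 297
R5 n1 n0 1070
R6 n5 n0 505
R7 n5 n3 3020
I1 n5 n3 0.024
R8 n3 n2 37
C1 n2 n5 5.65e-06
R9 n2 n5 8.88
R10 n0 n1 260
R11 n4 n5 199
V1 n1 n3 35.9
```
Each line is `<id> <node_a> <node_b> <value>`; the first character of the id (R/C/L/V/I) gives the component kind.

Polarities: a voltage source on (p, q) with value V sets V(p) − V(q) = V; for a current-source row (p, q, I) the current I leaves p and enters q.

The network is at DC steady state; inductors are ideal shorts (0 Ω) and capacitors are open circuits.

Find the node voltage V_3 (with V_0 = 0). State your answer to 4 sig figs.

-30.63 V

Element admittances at DC:
  Y(R1) = 0.0003003 S between n2,n5
  Y(R2) = 0.006098 S between n5,n2
  L1: short n1↔n4 (DC inductor)
  Y(R3) = 0.01585 S between n1,n2
  Y(R4) = 0.003367 S between n4,n5
  Y(R5) = 0.0009346 S between n1,n0
  Y(R6) = 0.001980 S between n5,n0
  Y(R7) = 0.0003311 S between n5,n3
  I1: injects 0.024 A into n3 (from n5)
  Y(R8) = 0.02703 S between n3,n2
  Y(C1) = 0.000 S between n2,n5
  Y(R9) = 0.1126 S between n2,n5
  Y(R10) = 0.003846 S between n0,n1
  Y(R11) = 0.005025 S between n4,n5
  V1: constraint V(n1)−V(n3) = 35.9
Assemble and solve the 7×7 MNA system:
  V(n1)=5.269  V(n2)=-13.95  V(n3)=-30.63  V(n4)=5.269  V(n5)=-12.72
  i(L1)=0.1510  i(V1)=-0.4808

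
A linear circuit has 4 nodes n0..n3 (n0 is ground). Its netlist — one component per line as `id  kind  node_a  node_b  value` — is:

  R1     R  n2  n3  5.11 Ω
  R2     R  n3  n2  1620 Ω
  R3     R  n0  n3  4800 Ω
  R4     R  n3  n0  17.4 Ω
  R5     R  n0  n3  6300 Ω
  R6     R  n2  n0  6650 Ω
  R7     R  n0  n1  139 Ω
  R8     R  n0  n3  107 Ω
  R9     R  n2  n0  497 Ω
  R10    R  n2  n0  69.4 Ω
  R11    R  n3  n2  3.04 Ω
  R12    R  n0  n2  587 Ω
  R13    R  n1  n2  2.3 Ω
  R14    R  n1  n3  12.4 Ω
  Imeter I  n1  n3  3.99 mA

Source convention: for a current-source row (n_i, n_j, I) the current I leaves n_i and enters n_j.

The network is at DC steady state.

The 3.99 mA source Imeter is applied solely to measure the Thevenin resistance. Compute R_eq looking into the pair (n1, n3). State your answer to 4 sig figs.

MNA unknowns: 3 node voltages V₁..V_3
R1: Y=0.1957 on G[2,3]
R2: Y=0.0006173 on G[3,2]
R3: Y=0.0002083 on G[0,3]
R4: Y=0.05747 on G[3,0]
R5: Y=0.0001587 on G[0,3]
R6: Y=0.0001504 on G[2,0]
R7: Y=0.007194 on G[0,1]
R8: Y=0.009346 on G[0,3]
R9: Y=0.002012 on G[2,0]
R10: Y=0.01441 on G[2,0]
R11: Y=0.3289 on G[3,2]
R12: Y=0.001704 on G[0,2]
R13: Y=0.4348 on G[1,2]
R14: Y=0.08065 on G[1,3]
Imeter: z[1]−=0.00399, z[3]+=0.00399
solve → V1=-0.01018, V2=-0.003438, V3=0.002025

R_eq = 3.059 Ω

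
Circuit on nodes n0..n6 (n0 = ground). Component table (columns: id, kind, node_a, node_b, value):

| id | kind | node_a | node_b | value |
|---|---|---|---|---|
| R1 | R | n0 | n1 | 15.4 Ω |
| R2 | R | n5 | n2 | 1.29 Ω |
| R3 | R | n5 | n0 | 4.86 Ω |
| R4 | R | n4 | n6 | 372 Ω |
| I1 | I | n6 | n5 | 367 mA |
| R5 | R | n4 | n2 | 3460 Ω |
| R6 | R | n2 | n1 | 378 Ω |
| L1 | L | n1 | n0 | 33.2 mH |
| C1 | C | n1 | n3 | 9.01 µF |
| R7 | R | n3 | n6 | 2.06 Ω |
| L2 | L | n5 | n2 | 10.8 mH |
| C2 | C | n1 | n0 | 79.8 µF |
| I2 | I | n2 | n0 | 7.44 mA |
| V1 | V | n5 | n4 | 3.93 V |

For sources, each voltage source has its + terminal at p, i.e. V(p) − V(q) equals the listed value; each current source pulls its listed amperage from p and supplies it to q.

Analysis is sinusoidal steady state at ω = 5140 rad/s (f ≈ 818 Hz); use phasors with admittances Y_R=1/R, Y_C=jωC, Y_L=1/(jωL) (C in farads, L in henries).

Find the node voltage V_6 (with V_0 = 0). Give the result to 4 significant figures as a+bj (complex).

Apply KCL at each of the 6 non-ground nodes and solve the resulting linear system.
Node n1: branches {R1, R6, L1, C1, C2} → V_1 = -0.2018+0.8676j
Node n2: branches {R2, R5, R6, L2, I2} → V_2 = 1.715+0.1249j
Node n3: branches {C1, R7} → V_3 = -0.7047+8.835j
Node n4: branches {R4, R5, V1} → V_4 = -2.198+0.1227j
Node n5: branches {R2, R3, I1, L2, V1} → V_5 = 1.732+0.1227j
Node n6: branches {R4, I1, R7} → V_6 = -1.465+8.787j
Source currents: i(V1)=-0.003101-0.02329j

-1.465+8.787j V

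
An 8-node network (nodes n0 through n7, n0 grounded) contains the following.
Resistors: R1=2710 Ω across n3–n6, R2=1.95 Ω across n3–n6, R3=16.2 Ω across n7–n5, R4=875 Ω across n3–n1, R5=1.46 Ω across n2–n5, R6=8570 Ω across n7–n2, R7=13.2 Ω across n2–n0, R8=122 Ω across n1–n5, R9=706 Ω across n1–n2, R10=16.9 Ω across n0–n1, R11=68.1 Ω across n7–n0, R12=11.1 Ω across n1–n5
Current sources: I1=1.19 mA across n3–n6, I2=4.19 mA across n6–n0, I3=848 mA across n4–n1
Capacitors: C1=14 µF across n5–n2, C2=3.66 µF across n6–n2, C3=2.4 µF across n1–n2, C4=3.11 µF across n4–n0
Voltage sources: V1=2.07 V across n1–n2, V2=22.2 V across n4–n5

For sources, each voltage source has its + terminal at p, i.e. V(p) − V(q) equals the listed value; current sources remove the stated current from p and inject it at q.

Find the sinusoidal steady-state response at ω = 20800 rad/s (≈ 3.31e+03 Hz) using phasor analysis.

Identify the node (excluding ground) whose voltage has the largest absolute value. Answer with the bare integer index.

4

Element admittances at ω=20800 rad/s:
  Y(R1) = 0.0003690+0.000j S between n3,n6
  Y(R2) = 0.5128+0.000j S between n3,n6
  Y(R3) = 0.06173+0.000j S between n7,n5
  Y(R4) = 0.001143+0.000j S between n3,n1
  I1: injects 0.00119 A into n6 (from n3)
  Y(R5) = 0.6849+0.000j S between n2,n5
  Y(R6) = 0.0001167+0.000j S between n7,n2
  Y(R7) = 0.07576+0.000j S between n2,n0
  Y(R8) = 0.008197+0.000j S between n1,n5
  Y(C1) = 0.000+0.2912j S between n5,n2
  Y(C2) = 0.000+0.07613j S between n6,n2
  Y(R9) = 0.001416+0.000j S between n1,n2
  Y(R10) = 0.05917+0.000j S between n0,n1
  Y(R11) = 0.01468+0.000j S between n7,n0
  Y(R12) = 0.09009+0.000j S between n1,n5
  Y(C3) = 0.000+0.04992j S between n1,n2
  I2: injects 0.00419 A into n0 (from n6)
  Y(C4) = 0.000+0.06469j S between n4,n0
  I3: injects 0.848 A into n1 (from n4)
  V1: constraint V(n1)−V(n2) = 2.07
  V2: constraint V(n4)−V(n5) = 22.2
Assemble and solve the 9×9 MNA system:
  V(n1)=-2.106-7.179j  V(n2)=-4.176-7.179j  V(n3)=-4.174-7.155j  V(n4)=16.41-7.814j  V(n5)=-5.793-7.814j  V(n6)=-4.176-7.155j  V(n7)=-4.679-6.314j
  i(V1)=0.6049+0.2590j  i(V2)=-1.354-1.061j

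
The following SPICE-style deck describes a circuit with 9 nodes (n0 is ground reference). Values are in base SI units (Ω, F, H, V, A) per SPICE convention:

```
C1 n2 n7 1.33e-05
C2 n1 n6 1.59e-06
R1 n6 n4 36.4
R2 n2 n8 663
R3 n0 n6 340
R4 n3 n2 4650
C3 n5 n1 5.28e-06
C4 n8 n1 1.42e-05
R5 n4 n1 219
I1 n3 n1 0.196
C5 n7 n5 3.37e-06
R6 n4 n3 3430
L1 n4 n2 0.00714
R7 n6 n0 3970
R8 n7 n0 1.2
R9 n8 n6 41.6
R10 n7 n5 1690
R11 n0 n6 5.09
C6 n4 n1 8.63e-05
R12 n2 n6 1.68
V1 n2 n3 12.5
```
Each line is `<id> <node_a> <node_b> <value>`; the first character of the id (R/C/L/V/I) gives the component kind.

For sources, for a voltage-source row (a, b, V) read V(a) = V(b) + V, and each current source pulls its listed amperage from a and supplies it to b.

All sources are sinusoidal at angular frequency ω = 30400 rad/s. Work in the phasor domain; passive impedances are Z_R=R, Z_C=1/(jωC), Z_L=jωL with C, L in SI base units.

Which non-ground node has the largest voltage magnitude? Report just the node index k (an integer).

Apply KCL at each of the 8 non-ground nodes and solve the resulting linear system.
Node n1: branches {C2, C3, C4, R5, I1, C6} → V_1 = 0.7499-1.390j
Node n2: branches {C1, R2, R4, L1, R12, V1} → V_2 = -0.1675+0.1963j
Node n3: branches {R4, I1, R6, V1} → V_3 = -12.67+0.1963j
Node n4: branches {R1, R5, R6, L1, C6} → V_4 = 0.7672-1.383j
Node n5: branches {C3, C5, R10} → V_5 = 0.4581-0.8564j
Node n6: branches {C2, R1, R3, R7, R9, R11, R12} → V_6 = 0.01574+0.09701j
Node n7: branches {C1, C5, R8, R10} → V_7 = -0.003772-0.02324j
Node n8: branches {R2, C4, R9} → V_8 = 0.8353-1.341j
Source currents: i(V1)=0.1894+0.0004605j

3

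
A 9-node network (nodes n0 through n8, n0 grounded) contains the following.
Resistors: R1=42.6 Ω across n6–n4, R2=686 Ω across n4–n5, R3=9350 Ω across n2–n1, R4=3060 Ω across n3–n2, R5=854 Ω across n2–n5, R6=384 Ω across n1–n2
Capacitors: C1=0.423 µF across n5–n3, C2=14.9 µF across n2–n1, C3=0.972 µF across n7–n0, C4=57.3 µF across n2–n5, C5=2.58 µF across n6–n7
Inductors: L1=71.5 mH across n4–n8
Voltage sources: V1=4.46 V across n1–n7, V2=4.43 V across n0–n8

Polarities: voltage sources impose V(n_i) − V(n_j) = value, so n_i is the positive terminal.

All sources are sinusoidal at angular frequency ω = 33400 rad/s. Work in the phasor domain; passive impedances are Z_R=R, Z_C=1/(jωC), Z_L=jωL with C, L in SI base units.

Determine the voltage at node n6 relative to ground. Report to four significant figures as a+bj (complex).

0.08479-0.07041j V

Element admittances at ω=33400 rad/s:
  Y(R1) = 0.02347+0.000j S between n6,n4
  Y(C1) = 0.000+0.01413j S between n5,n3
  Y(C2) = 0.000+0.4977j S between n2,n1
  Y(R2) = 0.001458+0.000j S between n4,n5
  Y(R3) = 0.0001070+0.000j S between n2,n1
  Y(L1) = 0.000-0.0004187j S between n4,n8
  Y(R4) = 0.0003268+0.000j S between n3,n2
  Y(R5) = 0.001171+0.000j S between n2,n5
  Y(C3) = 0.000+0.03246j S between n7,n0
  Y(C4) = 0.000+1.914j S between n2,n5
  Y(C5) = 0.000+0.08617j S between n6,n7
  Y(R6) = 0.002604+0.000j S between n1,n2
  V1: constraint V(n1)−V(n7) = 4.46
  V2: constraint V(n0)−V(n8) = 4.43
Assemble and solve the 10×10 MNA system:
  V(n1)=4.522+0.0001909j  V(n2)=4.522+0.01243j  V(n3)=4.521+0.01561j  V(n4)=0.3439+0.01480j  V(n5)=4.522+0.01561j  V(n6)=0.08479-0.07041j  V(n7)=0.06158+0.0001909j  V(n8)=-4.430+0.000j
  i(V1)=-0.006090-1.175e-06j  i(V2)=-6.199e-06+0.001999j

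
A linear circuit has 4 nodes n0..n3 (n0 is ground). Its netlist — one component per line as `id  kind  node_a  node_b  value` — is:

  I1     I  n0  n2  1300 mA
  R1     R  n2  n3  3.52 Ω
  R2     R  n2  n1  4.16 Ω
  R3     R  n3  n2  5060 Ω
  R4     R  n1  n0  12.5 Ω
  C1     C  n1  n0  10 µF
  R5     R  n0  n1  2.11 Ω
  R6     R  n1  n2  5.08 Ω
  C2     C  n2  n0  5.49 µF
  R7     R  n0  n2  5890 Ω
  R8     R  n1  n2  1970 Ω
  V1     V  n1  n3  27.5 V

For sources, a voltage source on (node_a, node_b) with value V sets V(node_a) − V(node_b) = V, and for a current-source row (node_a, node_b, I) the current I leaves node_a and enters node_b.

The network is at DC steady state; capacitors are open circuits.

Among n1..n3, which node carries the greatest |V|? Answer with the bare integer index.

MNA unknowns: 3 node voltages V₁..V_3 plus 1 source current (V1)
I1: z[0]−=1.3, z[2]+=1.3
R1: Y=0.2841 on G[2,3]
R2: Y=0.2404 on G[2,1]
R3: Y=0.0001976 on G[3,2]
R4: Y=0.08000 on G[1,0]
C1: Y=0.000 on G[1,0]
R5: Y=0.4739 on G[0,1]
R6: Y=0.1969 on G[1,2]
C2: Y=0.000 on G[2,0]
R7: Y=0.0001698 on G[0,2]
R8: Y=0.0005076 on G[1,2]
V1: row V1−V3=27.5, i_V1 at 1,3
solve → V1=2.349, V2=-6.677, V3=-25.15
aux → i_V1=-5.252

3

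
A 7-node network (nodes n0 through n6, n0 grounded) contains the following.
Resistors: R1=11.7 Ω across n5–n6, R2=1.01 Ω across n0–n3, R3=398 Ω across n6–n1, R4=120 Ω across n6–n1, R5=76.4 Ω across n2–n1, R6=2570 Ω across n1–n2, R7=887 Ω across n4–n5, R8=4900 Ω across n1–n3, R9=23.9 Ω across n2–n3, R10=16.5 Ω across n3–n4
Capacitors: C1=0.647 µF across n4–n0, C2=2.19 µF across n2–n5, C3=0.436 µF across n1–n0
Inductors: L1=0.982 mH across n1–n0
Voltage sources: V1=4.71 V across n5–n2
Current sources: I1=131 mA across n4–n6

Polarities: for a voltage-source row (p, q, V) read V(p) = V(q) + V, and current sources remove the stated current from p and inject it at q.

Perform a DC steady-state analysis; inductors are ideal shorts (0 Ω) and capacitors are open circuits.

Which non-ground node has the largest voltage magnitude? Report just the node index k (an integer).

Element admittances at DC:
  Y(R1) = 0.08547 S between n5,n6
  Y(C1) = 0.000 S between n4,n0
  L1: short n1↔n0 (DC inductor)
  Y(R2) = 0.9901 S between n0,n3
  Y(R3) = 0.002513 S between n6,n1
  Y(R4) = 0.008333 S between n6,n1
  Y(R5) = 0.01309 S between n2,n1
  Y(R6) = 0.0003891 S between n1,n2
  Y(C2) = 0.000 S between n2,n5
  Y(R7) = 0.001127 S between n4,n5
  Y(C3) = 0.000 S between n1,n0
  Y(R8) = 0.0002041 S between n1,n3
  Y(R9) = 0.04184 S between n2,n3
  Y(R10) = 0.06061 S between n3,n4
  V1: constraint V(n5)−V(n2) = 4.71
  I1: injects 0.131 A into n6 (from n4)
Assemble and solve the 8×8 MNA system:
  V(n1)=0.000  V(n2)=0.9053  V(n3)=-0.08179  V(n4)=-2.100  V(n5)=5.615  V(n6)=6.343
  i(L1)=0.08098  i(V1)=0.05351

6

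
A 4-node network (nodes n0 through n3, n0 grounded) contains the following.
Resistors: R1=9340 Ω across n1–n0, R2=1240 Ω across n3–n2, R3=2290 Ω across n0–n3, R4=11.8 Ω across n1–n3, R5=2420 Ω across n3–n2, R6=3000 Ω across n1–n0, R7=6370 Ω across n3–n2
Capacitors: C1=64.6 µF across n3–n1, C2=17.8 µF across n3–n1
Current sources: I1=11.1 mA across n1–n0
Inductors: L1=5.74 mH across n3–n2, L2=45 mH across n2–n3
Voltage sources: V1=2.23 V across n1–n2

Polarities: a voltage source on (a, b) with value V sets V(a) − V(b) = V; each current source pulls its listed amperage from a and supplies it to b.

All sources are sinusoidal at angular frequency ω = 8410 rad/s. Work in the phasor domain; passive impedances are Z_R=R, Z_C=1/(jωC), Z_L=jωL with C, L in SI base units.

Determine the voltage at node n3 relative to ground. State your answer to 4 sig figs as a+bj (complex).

-12.62+0.003142j V

Element admittances at ω=8410 rad/s:
  Y(R1) = 0.0001071+0.000j S between n1,n0
  Y(C1) = 0.000+0.5433j S between n3,n1
  Y(R2) = 0.0008065+0.000j S between n3,n2
  Y(C2) = 0.000+0.1497j S between n3,n1
  Y(R3) = 0.0004367+0.000j S between n0,n3
  Y(R4) = 0.08475+0.000j S between n1,n3
  Y(R5) = 0.0004132+0.000j S between n3,n2
  Y(R6) = 0.0003333+0.000j S between n1,n0
  I1: injects 0.0111 A into n0 (from n1)
  Y(L1) = 0.000-0.02072j S between n3,n2
  Y(L2) = 0.000-0.002642j S between n2,n3
  Y(R7) = 0.0001570+0.000j S between n3,n2
  V1: constraint V(n1)−V(n2) = 2.23
Assemble and solve the 4×4 MNA system:
  V(n1)=-12.69-0.003115j  V(n2)=-14.92-0.003115j  V(n3)=-12.62+0.003142j
  i(V1)=-0.003322+0.05388j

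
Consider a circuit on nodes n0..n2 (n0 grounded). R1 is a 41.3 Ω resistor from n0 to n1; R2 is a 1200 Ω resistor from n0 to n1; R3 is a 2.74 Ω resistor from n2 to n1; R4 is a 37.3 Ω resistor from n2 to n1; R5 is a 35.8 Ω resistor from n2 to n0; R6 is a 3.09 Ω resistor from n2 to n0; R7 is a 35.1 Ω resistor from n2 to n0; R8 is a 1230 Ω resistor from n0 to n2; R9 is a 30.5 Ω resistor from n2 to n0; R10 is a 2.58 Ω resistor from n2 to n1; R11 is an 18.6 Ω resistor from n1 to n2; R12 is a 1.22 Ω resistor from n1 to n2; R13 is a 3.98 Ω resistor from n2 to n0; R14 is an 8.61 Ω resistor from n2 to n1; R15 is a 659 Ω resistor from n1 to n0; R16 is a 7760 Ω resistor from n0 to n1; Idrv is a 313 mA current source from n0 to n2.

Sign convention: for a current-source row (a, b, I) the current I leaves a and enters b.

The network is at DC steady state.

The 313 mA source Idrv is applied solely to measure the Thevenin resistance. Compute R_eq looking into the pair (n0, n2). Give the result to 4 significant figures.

MNA unknowns: 2 node voltages V₁..V_2
R1: Y=0.02421 on G[0,1]
R2: Y=0.0008333 on G[0,1]
R3: Y=0.3650 on G[2,1]
R4: Y=0.02681 on G[2,1]
R5: Y=0.02793 on G[2,0]
R6: Y=0.3236 on G[2,0]
R7: Y=0.02849 on G[2,0]
R8: Y=0.0008130 on G[0,2]
R9: Y=0.03279 on G[2,0]
R10: Y=0.3876 on G[2,1]
R11: Y=0.05376 on G[1,2]
R12: Y=0.8197 on G[1,2]
R13: Y=0.2513 on G[2,0]
R14: Y=0.1161 on G[2,1]
R15: Y=0.001517 on G[1,0]
R16: Y=0.0001289 on G[0,1]
Idrv: z[0]−=0.313, z[2]+=0.313
solve → V1=0.4461, V2=0.4528

R_eq = 1.447 Ω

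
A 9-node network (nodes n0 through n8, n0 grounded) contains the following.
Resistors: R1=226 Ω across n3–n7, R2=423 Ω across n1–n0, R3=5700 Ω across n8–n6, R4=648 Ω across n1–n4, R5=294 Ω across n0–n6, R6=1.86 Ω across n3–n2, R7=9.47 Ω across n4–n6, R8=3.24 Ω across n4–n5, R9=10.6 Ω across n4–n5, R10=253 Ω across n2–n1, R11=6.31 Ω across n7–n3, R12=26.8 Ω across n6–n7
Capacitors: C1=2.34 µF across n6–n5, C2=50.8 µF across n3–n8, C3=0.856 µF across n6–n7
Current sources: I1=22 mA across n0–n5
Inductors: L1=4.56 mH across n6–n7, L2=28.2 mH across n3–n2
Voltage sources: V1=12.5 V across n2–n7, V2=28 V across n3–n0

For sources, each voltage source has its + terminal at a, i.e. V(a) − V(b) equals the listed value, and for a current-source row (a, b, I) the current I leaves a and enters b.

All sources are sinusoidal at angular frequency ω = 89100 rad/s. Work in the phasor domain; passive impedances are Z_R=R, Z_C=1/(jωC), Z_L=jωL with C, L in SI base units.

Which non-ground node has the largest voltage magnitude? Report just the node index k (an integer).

Apply KCL at each of the 8 non-ground nodes and solve the resulting linear system.
Node n1: branches {R2, R4, R10} → V_1 = 19.04+0.05952j
Node n2: branches {R6, R10, L2, V1} → V_2 = 30.79-0.0005643j
Node n3: branches {R1, C2, R6, L2, R11, V2} → V_3 = 28.00+0.000j
Node n4: branches {R4, R7, R8, R9} → V_4 = 18.10+0.3046j
Node n5: branches {C1, I1, R8, R9} → V_5 = 18.11+0.2854j
Node n6: branches {C1, R3, L1, R5, R7, C3, R12} → V_6 = 18.07+0.3815j
Node n7: branches {R1, L1, C3, R11, R12, V1} → V_7 = 18.29-0.0005643j
Node n8: branches {R3, C2} → V_8 = 28.00+0.0003848j
Source currents: i(V1)=-1.546+0.001651j, i(V2)=-0.08448-0.001438j

2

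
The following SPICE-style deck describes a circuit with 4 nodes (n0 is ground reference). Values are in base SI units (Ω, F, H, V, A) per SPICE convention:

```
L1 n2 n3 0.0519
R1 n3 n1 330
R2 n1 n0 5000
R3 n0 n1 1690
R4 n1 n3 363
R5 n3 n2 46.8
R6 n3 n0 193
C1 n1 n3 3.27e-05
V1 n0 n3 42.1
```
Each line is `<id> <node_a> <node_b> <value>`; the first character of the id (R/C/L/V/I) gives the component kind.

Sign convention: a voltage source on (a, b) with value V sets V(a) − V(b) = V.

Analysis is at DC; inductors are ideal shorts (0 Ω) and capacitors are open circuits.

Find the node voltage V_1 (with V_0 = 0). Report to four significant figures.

Element admittances at DC:
  L1: short n2↔n3 (DC inductor)
  Y(R1) = 0.003030 S between n3,n1
  Y(R2) = 0.0002000 S between n1,n0
  Y(R3) = 0.0005917 S between n0,n1
  Y(R4) = 0.002755 S between n1,n3
  Y(R5) = 0.02137 S between n3,n2
  Y(R6) = 0.005181 S between n3,n0
  Y(C1) = 0.000 S between n1,n3
  V1: constraint V(n0)−V(n3) = 42.1
Assemble and solve the 5×5 MNA system:
  V(n1)=-37.03  V(n2)=-42.10  V(n3)=-42.10
  i(L1)=0.000  i(V1)=-0.2475

-37.03 V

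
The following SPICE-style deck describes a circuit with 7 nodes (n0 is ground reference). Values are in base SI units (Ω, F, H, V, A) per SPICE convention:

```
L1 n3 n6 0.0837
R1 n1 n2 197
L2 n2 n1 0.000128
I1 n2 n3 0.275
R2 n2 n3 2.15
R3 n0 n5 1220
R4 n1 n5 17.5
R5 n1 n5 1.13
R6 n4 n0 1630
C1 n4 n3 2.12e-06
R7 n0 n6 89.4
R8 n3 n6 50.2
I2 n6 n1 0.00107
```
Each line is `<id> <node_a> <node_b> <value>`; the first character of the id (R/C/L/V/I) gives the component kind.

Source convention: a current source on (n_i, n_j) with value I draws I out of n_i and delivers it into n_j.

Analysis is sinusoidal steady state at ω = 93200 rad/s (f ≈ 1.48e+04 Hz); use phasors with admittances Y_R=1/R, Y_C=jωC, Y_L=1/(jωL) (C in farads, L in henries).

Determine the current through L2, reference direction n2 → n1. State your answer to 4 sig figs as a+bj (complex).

MNA unknowns: 6 node voltages V₁..V_6
L1: Y=0.000-0.0001282j on G[3,6]
R1: Y=0.005076+0.000j on G[1,2]
L2: Y=0.000-0.08383j on G[2,1]
I1: z[2]−=0.275, z[3]+=0.275
R2: Y=0.4651+0.000j on G[2,3]
R3: Y=0.0008197+0.000j on G[0,5]
R4: Y=0.05714+0.000j on G[1,5]
R5: Y=0.8850+0.000j on G[1,5]
R6: Y=0.0006135+0.000j on G[4,0]
C1: Y=0.000+0.1976j on G[4,3]
R7: Y=0.01119+0.000j on G[0,6]
R8: Y=0.01992+0.000j on G[3,6]
I2: z[6]−=0.00107, z[1]+=0.00107
solve → V1=-0.4862+0.01611j, V2=-0.4874-0.001331j, V3=0.1007-0.001303j, V4=0.1007-0.0009901j, V5=-0.4858+0.01610j, V6=0.03008-0.001125j

-0.001462+0.0001017j A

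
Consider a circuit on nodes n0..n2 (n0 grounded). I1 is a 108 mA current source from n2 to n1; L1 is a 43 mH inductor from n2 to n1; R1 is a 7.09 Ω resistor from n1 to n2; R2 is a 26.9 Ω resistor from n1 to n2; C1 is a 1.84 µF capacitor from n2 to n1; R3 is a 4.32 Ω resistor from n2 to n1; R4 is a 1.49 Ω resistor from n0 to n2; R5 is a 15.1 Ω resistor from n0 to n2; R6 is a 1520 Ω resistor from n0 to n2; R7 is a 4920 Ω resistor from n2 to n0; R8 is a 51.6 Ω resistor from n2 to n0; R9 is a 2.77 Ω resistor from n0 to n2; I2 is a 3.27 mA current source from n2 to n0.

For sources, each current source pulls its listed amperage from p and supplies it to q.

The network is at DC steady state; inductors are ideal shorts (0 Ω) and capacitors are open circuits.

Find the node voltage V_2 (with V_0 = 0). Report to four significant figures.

MNA unknowns: 2 node voltages V₁..V_2 plus 1 source current (L1)
I1: z[2]−=0.108, z[1]+=0.108
L1: row V2−V1=0, i_L1 at 2,1
R1: Y=0.1410 on G[1,2]
R2: Y=0.03717 on G[1,2]
C1: Y=0.000 on G[2,1]
R3: Y=0.2315 on G[2,1]
R4: Y=0.6711 on G[0,2]
R5: Y=0.06623 on G[0,2]
R6: Y=0.0006579 on G[0,2]
R7: Y=0.0002033 on G[2,0]
R8: Y=0.01938 on G[2,0]
R9: Y=0.3610 on G[0,2]
I2: z[2]−=0.00327, z[0]+=0.00327
solve → V1=-0.002923, V2=-0.002923
aux → i_L1=-0.1080

-0.002923 V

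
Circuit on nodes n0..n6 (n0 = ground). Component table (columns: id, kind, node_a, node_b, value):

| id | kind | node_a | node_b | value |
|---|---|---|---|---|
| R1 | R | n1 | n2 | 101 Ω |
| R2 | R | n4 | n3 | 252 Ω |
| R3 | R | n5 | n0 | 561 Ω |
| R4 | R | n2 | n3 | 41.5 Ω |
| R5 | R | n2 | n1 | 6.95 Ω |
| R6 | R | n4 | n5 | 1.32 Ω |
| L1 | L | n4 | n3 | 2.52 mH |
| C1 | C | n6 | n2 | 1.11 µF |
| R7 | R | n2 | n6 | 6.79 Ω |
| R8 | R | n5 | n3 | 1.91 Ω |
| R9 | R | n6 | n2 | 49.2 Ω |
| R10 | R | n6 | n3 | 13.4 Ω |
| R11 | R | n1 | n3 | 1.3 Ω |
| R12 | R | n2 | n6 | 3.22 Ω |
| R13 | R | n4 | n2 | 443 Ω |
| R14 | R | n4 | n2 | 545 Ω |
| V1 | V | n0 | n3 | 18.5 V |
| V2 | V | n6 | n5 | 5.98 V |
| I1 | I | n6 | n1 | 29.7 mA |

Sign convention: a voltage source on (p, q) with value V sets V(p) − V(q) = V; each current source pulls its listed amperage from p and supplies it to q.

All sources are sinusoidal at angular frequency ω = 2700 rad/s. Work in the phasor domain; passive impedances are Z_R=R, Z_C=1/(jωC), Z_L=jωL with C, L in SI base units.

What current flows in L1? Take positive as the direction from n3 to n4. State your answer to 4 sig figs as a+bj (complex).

0.07676-0.1946j A

MNA unknowns: 6 node voltages V₁..V_6 plus 2 source currents (V1, V2)
R1: Y=0.009901+0.000j on G[1,2]
R2: Y=0.003968+0.000j on G[4,3]
R3: Y=0.001783+0.000j on G[5,0]
R4: Y=0.02410+0.000j on G[2,3]
R5: Y=0.1439+0.000j on G[2,1]
R6: Y=0.7576+0.000j on G[4,5]
L1: Y=0.000-0.1470j on G[4,3]
C1: Y=0.000+0.002997j on G[6,2]
R7: Y=0.1473+0.000j on G[2,6]
R8: Y=0.5236+0.000j on G[5,3]
R9: Y=0.02033+0.000j on G[6,2]
R10: Y=0.07463+0.000j on G[6,3]
R11: Y=0.7692+0.000j on G[1,3]
R12: Y=0.3106+0.000j on G[2,6]
R13: Y=0.002257+0.000j on G[4,2]
R14: Y=0.001835+0.000j on G[4,2]
V1: row V0−V3=18.5, i_V1 at 0,3
V2: row V6−V5=5.98, i_V2 at 6,5
I1: z[6]−=0.0297, z[1]+=0.0297
solve → V1=-17.90-0.03356j, V2=-15.09-0.2014j, V3=-18.50+0.000j, V4=-19.82-0.5223j, V5=-19.96-0.2698j, V6=-13.98-0.2698j
aux → i_V1=-0.03558-0.0004810j, i_V2=-0.9004+0.04949j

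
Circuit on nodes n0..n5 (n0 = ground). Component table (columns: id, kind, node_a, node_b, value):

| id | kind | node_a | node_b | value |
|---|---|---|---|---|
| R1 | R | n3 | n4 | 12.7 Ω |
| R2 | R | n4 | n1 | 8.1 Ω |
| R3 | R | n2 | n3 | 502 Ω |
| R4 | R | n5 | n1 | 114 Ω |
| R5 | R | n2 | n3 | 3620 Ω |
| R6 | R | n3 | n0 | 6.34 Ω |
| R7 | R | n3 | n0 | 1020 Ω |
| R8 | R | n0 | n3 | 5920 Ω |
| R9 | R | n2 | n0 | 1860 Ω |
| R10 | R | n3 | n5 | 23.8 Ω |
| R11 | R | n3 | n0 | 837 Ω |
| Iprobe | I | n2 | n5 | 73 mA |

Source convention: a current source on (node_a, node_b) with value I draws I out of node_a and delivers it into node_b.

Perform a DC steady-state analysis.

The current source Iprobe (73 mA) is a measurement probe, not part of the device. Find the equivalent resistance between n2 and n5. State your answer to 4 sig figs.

Element admittances at DC:
  Y(R1) = 0.07874 S between n3,n4
  Y(R2) = 0.1235 S between n4,n1
  Y(R3) = 0.001992 S between n2,n3
  Y(R4) = 0.008772 S between n5,n1
  Y(R5) = 0.0002762 S between n2,n3
  Y(R6) = 0.1577 S between n3,n0
  Y(R7) = 0.0009804 S between n3,n0
  Y(R8) = 0.0001689 S between n0,n3
  Y(R9) = 0.0005376 S between n2,n0
  Y(R10) = 0.04202 S between n3,n5
  Y(R11) = 0.001195 S between n3,n0
  Iprobe: injects 0.073 A into n5 (from n2)
Assemble and solve the 5×5 MNA system:
  V(n1)=0.3150  V(n2)=-25.95  V(n3)=0.08714  V(n4)=0.2263  V(n5)=1.564

R_eq = 376.8 Ω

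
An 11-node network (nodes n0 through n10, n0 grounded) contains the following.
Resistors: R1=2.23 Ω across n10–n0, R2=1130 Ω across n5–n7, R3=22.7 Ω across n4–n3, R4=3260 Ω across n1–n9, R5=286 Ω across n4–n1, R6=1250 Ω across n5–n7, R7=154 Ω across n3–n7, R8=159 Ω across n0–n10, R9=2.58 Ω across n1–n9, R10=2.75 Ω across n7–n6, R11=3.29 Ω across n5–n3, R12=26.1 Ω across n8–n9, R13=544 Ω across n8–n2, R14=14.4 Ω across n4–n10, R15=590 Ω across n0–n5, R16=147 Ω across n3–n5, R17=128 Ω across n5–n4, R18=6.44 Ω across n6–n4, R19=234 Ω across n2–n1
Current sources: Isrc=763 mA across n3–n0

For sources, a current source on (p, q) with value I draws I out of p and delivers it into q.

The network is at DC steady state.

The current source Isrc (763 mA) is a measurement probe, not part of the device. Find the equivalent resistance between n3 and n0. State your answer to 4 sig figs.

R_eq = 31.75 Ω

Apply KCL at each of the 10 non-ground nodes and solve the resulting linear system.
Node n1: branches {R4, R5, R9, R19} → V_1 = -12.00
Node n2: branches {R13, R19} → V_2 = -12.00
Node n3: branches {R3, R7, R11, R16, Isrc} → V_3 = -24.23
Node n4: branches {R3, R5, R14, R17, R18} → V_4 = -12.00
Node n5: branches {R2, R6, R11, R15, R16, R17} → V_5 = -23.74
Node n6: branches {R10, R18} → V_6 = -12.59
Node n7: branches {R2, R6, R7, R10} → V_7 = -12.85
Node n8: branches {R12, R13} → V_8 = -12.00
Node n9: branches {R4, R9, R12} → V_9 = -12.00
Node n10: branches {R1, R8, R14} → V_10 = -1.589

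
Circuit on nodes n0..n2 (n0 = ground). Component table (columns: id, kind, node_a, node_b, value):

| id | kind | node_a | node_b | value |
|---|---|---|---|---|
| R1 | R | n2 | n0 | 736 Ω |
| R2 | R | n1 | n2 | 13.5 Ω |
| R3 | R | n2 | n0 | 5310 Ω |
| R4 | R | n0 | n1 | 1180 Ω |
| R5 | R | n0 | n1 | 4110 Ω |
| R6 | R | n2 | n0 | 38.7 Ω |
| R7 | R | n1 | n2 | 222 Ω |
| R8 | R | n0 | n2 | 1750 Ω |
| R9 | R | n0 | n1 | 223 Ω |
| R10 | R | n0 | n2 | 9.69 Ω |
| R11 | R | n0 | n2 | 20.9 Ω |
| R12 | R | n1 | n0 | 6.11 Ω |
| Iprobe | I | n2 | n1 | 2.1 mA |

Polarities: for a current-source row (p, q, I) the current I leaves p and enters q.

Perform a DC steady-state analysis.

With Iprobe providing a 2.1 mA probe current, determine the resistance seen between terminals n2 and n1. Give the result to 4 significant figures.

R_eq = 6.040 Ω

Apply KCL at each of the 2 non-ground nodes and solve the resulting linear system.
Node n1: branches {R2, R4, R5, R7, R9, R12, Iprobe} → V_1 = 0.006519
Node n2: branches {R1, R2, R3, R6, R7, R8, R10, R11, Iprobe} → V_2 = -0.006164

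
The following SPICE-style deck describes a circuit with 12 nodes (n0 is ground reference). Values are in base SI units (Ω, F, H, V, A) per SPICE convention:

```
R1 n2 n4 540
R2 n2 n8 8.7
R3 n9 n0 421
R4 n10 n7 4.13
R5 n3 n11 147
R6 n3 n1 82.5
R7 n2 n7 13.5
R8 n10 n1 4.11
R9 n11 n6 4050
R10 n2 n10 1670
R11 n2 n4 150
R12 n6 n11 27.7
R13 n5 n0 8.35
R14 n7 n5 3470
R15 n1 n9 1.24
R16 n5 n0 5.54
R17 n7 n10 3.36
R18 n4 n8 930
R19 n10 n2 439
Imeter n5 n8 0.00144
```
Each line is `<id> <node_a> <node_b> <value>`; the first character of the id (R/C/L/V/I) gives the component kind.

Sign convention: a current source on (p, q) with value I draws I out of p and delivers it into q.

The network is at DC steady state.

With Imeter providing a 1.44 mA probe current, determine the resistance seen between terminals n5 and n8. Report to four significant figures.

R_eq = 405.3 Ω

MNA unknowns: 11 node voltages V₁..V_11
R1: Y=0.001852 on G[2,4]
R2: Y=0.1149 on G[2,8]
R3: Y=0.002375 on G[9,0]
R4: Y=0.2421 on G[10,7]
R5: Y=0.006803 on G[3,11]
R6: Y=0.01212 on G[3,1]
R7: Y=0.07407 on G[2,7]
R8: Y=0.2433 on G[10,1]
R9: Y=0.0002469 on G[11,6]
R10: Y=0.0005988 on G[2,10]
R11: Y=0.006667 on G[2,4]
R12: Y=0.03610 on G[6,11]
R13: Y=0.1198 on G[5,0]
R14: Y=0.0002882 on G[7,5]
R15: Y=0.8065 on G[1,9]
R16: Y=0.1805 on G[5,0]
R17: Y=0.2976 on G[7,10]
R18: Y=0.001075 on G[4,8]
R19: Y=0.002278 on G[10,2]
Imeter: z[5]−=0.00144, z[8]+=0.00144
solve → V1=0.5408, V2=0.5669, V3=0.5408, V4=0.5683, V5=-0.004265, V6=0.5408, V7=0.5483, V8=0.5794, V9=0.5392, V10=0.5461, V11=0.5408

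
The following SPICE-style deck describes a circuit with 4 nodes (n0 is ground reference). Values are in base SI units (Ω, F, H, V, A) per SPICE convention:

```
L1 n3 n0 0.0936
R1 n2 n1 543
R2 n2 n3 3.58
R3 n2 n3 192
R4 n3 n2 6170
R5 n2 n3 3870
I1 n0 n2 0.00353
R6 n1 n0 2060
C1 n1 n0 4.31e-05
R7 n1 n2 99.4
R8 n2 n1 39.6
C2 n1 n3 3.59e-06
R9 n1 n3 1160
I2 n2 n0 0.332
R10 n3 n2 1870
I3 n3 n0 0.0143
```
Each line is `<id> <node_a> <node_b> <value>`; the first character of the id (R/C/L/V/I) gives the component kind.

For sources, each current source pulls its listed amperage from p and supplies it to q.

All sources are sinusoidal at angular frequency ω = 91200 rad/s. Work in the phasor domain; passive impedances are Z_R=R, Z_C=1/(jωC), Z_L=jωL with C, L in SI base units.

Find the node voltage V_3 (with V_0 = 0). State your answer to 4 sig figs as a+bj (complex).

-0.09505+1.009j V

Element admittances at ω=91200 rad/s:
  Y(L1) = 0.000-0.0001171j S between n3,n0
  Y(R1) = 0.001842+0.000j S between n2,n1
  Y(R2) = 0.2793+0.000j S between n2,n3
  Y(R3) = 0.005208+0.000j S between n2,n3
  Y(R4) = 0.0001621+0.000j S between n3,n2
  Y(R5) = 0.0002584+0.000j S between n2,n3
  I1: injects 0.00353 A into n2 (from n0)
  Y(R6) = 0.0004854+0.000j S between n1,n0
  Y(C1) = 0.000+3.931j S between n1,n0
  Y(R7) = 0.01006+0.000j S between n1,n2
  Y(R8) = 0.02525+0.000j S between n2,n1
  Y(C2) = 0.000+0.3274j S between n1,n3
  Y(R9) = 0.0008621+0.000j S between n1,n3
  I2: injects 0.332 A into n0 (from n2)
  Y(R10) = 0.0005348+0.000j S between n3,n2
  I3: injects 0.0143 A into n0 (from n3)
Assemble and solve the 3×3 MNA system:
  V(n1)=-1.361e-05+0.08723j  V(n2)=-1.102+0.9030j  V(n3)=-0.09505+1.009j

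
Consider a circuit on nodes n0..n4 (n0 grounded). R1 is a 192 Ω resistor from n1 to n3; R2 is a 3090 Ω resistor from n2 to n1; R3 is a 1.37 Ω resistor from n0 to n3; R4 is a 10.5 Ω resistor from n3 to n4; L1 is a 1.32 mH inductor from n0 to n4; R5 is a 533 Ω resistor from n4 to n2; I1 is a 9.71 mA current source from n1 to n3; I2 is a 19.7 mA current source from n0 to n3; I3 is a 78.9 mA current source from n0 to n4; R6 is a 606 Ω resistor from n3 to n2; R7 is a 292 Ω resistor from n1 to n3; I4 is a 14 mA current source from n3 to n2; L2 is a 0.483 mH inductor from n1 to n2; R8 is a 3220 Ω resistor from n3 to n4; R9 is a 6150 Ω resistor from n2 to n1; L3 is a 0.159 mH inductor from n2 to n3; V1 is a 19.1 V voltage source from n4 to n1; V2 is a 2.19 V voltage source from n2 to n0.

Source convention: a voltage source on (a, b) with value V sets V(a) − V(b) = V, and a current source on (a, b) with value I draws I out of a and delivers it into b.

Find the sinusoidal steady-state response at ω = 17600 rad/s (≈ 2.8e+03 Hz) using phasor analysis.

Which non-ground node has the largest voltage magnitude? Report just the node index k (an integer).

Apply KCL at each of the 4 non-ground nodes and solve the resulting linear system.
Node n1: branches {R1, R2, I1, R7, L2, R9, V1} → V_1 = -6.640-5.577j
Node n2: branches {R2, R5, R6, I4, L2, R9, L3, V2} → V_2 = 2.190+0.000j
Node n3: branches {R1, R3, R4, I1, I2, R6, R7, I4, R8, L3} → V_3 = 1.755-0.8810j
Node n4: branches {R4, L1, R5, I3, R8, V1} → V_4 = 12.46-5.577j
Source currents: i(V1)=-0.7231+0.9955j, i(V2)=-0.9426+1.179j

4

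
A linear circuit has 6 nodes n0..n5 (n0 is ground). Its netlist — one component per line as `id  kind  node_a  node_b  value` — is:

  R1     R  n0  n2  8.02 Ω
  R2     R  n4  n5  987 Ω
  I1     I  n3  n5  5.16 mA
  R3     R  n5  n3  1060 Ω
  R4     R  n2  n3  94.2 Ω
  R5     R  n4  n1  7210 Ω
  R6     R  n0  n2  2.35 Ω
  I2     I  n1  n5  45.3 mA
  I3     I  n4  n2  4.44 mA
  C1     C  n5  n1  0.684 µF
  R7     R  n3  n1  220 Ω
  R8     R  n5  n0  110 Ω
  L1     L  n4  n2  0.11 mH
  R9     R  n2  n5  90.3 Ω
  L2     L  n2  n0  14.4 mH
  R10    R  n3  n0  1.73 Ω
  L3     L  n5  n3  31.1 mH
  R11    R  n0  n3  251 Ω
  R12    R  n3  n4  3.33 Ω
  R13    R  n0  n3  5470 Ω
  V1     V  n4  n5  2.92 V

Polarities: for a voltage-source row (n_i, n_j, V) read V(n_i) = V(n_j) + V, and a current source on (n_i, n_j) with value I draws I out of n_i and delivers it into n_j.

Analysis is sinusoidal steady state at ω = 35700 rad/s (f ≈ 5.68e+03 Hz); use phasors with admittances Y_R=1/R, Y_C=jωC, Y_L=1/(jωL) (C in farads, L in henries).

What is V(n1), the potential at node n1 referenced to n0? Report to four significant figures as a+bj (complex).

MNA unknowns: 5 node voltages V₁..V_5 plus 1 source current (V1)
R1: Y=0.1247+0.000j on G[0,2]
R2: Y=0.001013+0.000j on G[4,5]
I1: z[3]−=0.00516, z[5]+=0.00516
R3: Y=0.0009434+0.000j on G[5,3]
R4: Y=0.01062+0.000j on G[2,3]
R5: Y=0.0001387+0.000j on G[4,1]
R6: Y=0.4255+0.000j on G[0,2]
I2: z[1]−=0.0453, z[5]+=0.0453
I3: z[4]−=0.00444, z[2]+=0.00444
C1: Y=0.000+0.02442j on G[5,1]
R7: Y=0.004545+0.000j on G[3,1]
R8: Y=0.009091+0.000j on G[5,0]
L1: Y=0.000-0.2546j on G[4,2]
R9: Y=0.01107+0.000j on G[2,5]
L2: Y=0.000-0.001945j on G[2,0]
R10: Y=0.5780+0.000j on G[3,0]
L3: Y=0.000-0.0009007j on G[5,3]
R11: Y=0.003984+0.000j on G[0,3]
R12: Y=0.3003+0.000j on G[3,4]
R13: Y=0.0001828+0.000j on G[0,3]
V1: row V4−V5=2.92, i_V1 at 4,5
solve → V1=-3.037+1.372j, V2=0.02251-0.04839j, V3=0.02234+0.04418j, V4=0.1377+0.1044j, V5=-2.782+0.1044j
aux → i_V1=-0.08141+0.01144j

-3.037+1.372j V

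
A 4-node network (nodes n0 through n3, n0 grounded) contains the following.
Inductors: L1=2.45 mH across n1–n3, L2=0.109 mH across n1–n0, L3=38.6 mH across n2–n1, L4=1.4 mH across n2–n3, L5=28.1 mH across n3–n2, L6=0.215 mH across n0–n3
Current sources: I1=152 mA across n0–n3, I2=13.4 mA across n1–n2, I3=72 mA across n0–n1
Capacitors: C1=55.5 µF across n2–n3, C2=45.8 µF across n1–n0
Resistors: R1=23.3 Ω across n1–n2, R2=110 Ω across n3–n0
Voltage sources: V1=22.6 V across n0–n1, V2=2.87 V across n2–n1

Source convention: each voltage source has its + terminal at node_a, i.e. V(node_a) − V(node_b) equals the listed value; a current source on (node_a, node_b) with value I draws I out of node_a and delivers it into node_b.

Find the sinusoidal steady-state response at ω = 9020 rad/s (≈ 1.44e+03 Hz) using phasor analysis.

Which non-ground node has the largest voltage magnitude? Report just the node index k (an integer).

Apply KCL at each of the 3 non-ground nodes and solve the resulting linear system.
Node n1: branches {L1, L2, L3, C2, I2, R1, I3, V1, V2} → V_1 = -22.60+0.000j
Node n2: branches {L3, C1, I2, R1, L4, L5, V2} → V_2 = -19.73+0.000j
Node n3: branches {L1, I1, C1, L4, R2, L5, L6} → V_3 = 50.16-2.120j
Source currents: i(V1)=-0.8611-12.24j, i(V2)=0.7752+29.19j

3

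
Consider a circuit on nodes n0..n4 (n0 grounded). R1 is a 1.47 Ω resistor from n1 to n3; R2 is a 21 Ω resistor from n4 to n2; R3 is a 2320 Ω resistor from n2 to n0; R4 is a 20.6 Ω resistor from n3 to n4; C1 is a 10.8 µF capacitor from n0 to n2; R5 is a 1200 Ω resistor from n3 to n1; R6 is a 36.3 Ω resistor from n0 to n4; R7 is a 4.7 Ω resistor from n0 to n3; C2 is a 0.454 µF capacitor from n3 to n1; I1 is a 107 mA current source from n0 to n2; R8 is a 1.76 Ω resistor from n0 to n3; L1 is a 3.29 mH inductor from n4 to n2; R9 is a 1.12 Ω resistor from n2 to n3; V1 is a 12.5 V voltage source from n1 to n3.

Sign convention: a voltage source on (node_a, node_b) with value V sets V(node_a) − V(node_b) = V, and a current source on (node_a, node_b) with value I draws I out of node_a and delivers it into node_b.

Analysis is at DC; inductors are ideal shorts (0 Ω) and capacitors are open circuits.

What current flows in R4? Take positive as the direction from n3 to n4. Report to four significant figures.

-0.005178 A

Apply KCL at each of the 4 non-ground nodes and solve the resulting linear system.
Node n1: branches {R1, R5, C2, V1} → V_1 = 12.63
Node n2: branches {R2, R3, C1, I1, L1, R9} → V_2 = 0.2353
Node n3: branches {R1, R4, R5, R7, C2, R8, R9, V1} → V_3 = 0.1286
Node n4: branches {R2, R4, R6, L1} → V_4 = 0.2353
Source currents: i(L1)=-0.01166, i(V1)=-8.514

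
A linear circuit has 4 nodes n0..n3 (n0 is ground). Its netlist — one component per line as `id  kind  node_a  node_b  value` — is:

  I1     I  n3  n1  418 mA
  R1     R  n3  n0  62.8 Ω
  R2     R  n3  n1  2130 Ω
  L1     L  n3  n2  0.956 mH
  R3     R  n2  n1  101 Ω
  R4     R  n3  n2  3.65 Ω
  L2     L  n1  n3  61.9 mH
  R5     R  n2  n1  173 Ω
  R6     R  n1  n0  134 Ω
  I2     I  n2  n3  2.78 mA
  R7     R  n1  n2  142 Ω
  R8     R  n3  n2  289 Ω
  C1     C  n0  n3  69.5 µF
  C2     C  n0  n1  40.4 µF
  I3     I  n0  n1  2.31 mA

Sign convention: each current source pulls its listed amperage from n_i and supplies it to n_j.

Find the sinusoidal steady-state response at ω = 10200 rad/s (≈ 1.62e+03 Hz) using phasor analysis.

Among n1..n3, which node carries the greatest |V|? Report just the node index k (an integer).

Apply KCL at each of the 3 non-ground nodes and solve the resulting linear system.
Node n1: branches {I1, R2, R3, L2, R5, R6, R7, C2, I3} → V_1 = 0.1034-1.017j
Node n2: branches {L1, R3, R4, R5, I2, R7, R8} → V_2 = -0.02249+0.4799j
Node n3: branches {I1, R1, R2, L1, R4, L2, I2, R8, C1} → V_3 = -0.06262+0.5877j

1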